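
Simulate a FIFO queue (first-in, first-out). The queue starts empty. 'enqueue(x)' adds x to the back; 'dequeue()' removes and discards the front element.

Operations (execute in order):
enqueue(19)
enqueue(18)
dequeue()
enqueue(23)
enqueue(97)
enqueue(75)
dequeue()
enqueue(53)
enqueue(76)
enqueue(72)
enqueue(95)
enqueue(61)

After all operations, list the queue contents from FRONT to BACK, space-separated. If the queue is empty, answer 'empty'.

enqueue(19): [19]
enqueue(18): [19, 18]
dequeue(): [18]
enqueue(23): [18, 23]
enqueue(97): [18, 23, 97]
enqueue(75): [18, 23, 97, 75]
dequeue(): [23, 97, 75]
enqueue(53): [23, 97, 75, 53]
enqueue(76): [23, 97, 75, 53, 76]
enqueue(72): [23, 97, 75, 53, 76, 72]
enqueue(95): [23, 97, 75, 53, 76, 72, 95]
enqueue(61): [23, 97, 75, 53, 76, 72, 95, 61]

Answer: 23 97 75 53 76 72 95 61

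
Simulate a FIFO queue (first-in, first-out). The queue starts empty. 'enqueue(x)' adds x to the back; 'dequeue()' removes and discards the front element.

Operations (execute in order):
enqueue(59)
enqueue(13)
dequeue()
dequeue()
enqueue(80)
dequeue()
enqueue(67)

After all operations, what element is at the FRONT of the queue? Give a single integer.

Answer: 67

Derivation:
enqueue(59): queue = [59]
enqueue(13): queue = [59, 13]
dequeue(): queue = [13]
dequeue(): queue = []
enqueue(80): queue = [80]
dequeue(): queue = []
enqueue(67): queue = [67]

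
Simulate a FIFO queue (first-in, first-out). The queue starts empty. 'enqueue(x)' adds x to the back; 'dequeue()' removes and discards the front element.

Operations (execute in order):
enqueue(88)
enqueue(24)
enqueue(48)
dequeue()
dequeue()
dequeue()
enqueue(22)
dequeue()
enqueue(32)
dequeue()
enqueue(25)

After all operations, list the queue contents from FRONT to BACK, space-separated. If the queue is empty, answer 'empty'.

Answer: 25

Derivation:
enqueue(88): [88]
enqueue(24): [88, 24]
enqueue(48): [88, 24, 48]
dequeue(): [24, 48]
dequeue(): [48]
dequeue(): []
enqueue(22): [22]
dequeue(): []
enqueue(32): [32]
dequeue(): []
enqueue(25): [25]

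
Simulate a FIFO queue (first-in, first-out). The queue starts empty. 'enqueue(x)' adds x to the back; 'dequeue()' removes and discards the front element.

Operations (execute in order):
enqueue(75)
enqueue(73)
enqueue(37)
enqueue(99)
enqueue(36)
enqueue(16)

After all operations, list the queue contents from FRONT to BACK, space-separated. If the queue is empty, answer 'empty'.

enqueue(75): [75]
enqueue(73): [75, 73]
enqueue(37): [75, 73, 37]
enqueue(99): [75, 73, 37, 99]
enqueue(36): [75, 73, 37, 99, 36]
enqueue(16): [75, 73, 37, 99, 36, 16]

Answer: 75 73 37 99 36 16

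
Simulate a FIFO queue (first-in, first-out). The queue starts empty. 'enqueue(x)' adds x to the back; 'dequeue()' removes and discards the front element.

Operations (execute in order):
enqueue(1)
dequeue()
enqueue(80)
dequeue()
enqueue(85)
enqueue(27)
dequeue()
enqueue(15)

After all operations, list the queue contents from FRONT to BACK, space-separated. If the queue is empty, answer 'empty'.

Answer: 27 15

Derivation:
enqueue(1): [1]
dequeue(): []
enqueue(80): [80]
dequeue(): []
enqueue(85): [85]
enqueue(27): [85, 27]
dequeue(): [27]
enqueue(15): [27, 15]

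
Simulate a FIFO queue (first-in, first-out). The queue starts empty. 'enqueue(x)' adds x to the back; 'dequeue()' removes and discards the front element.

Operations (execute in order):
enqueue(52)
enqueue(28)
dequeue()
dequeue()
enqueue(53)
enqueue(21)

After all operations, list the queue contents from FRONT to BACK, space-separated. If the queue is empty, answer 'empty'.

Answer: 53 21

Derivation:
enqueue(52): [52]
enqueue(28): [52, 28]
dequeue(): [28]
dequeue(): []
enqueue(53): [53]
enqueue(21): [53, 21]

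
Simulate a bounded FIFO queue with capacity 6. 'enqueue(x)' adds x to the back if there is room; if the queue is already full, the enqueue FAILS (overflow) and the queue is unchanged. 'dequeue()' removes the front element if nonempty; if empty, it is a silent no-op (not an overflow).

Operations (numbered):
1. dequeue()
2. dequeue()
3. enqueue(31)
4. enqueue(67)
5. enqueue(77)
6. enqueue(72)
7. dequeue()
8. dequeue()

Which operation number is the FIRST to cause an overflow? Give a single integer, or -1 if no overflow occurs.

1. dequeue(): empty, no-op, size=0
2. dequeue(): empty, no-op, size=0
3. enqueue(31): size=1
4. enqueue(67): size=2
5. enqueue(77): size=3
6. enqueue(72): size=4
7. dequeue(): size=3
8. dequeue(): size=2

Answer: -1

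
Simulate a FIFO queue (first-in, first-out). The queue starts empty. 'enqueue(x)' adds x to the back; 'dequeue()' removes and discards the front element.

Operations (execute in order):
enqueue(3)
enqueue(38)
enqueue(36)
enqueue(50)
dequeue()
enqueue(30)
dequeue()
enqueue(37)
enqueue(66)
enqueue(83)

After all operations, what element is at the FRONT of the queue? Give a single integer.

enqueue(3): queue = [3]
enqueue(38): queue = [3, 38]
enqueue(36): queue = [3, 38, 36]
enqueue(50): queue = [3, 38, 36, 50]
dequeue(): queue = [38, 36, 50]
enqueue(30): queue = [38, 36, 50, 30]
dequeue(): queue = [36, 50, 30]
enqueue(37): queue = [36, 50, 30, 37]
enqueue(66): queue = [36, 50, 30, 37, 66]
enqueue(83): queue = [36, 50, 30, 37, 66, 83]

Answer: 36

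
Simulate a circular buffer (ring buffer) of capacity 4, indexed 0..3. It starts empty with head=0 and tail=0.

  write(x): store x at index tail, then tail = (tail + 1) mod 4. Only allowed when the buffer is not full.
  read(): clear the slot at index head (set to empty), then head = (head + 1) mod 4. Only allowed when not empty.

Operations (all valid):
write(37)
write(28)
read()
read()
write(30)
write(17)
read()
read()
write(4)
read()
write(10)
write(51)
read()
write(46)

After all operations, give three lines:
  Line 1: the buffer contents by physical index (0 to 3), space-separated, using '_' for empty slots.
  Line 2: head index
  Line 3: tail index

Answer: _ _ 51 46
2
0

Derivation:
write(37): buf=[37 _ _ _], head=0, tail=1, size=1
write(28): buf=[37 28 _ _], head=0, tail=2, size=2
read(): buf=[_ 28 _ _], head=1, tail=2, size=1
read(): buf=[_ _ _ _], head=2, tail=2, size=0
write(30): buf=[_ _ 30 _], head=2, tail=3, size=1
write(17): buf=[_ _ 30 17], head=2, tail=0, size=2
read(): buf=[_ _ _ 17], head=3, tail=0, size=1
read(): buf=[_ _ _ _], head=0, tail=0, size=0
write(4): buf=[4 _ _ _], head=0, tail=1, size=1
read(): buf=[_ _ _ _], head=1, tail=1, size=0
write(10): buf=[_ 10 _ _], head=1, tail=2, size=1
write(51): buf=[_ 10 51 _], head=1, tail=3, size=2
read(): buf=[_ _ 51 _], head=2, tail=3, size=1
write(46): buf=[_ _ 51 46], head=2, tail=0, size=2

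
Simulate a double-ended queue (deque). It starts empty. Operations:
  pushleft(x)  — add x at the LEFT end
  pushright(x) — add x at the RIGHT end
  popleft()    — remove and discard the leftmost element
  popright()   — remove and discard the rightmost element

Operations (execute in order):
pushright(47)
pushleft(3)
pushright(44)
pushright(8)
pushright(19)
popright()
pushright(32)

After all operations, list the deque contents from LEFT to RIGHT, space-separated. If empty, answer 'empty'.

Answer: 3 47 44 8 32

Derivation:
pushright(47): [47]
pushleft(3): [3, 47]
pushright(44): [3, 47, 44]
pushright(8): [3, 47, 44, 8]
pushright(19): [3, 47, 44, 8, 19]
popright(): [3, 47, 44, 8]
pushright(32): [3, 47, 44, 8, 32]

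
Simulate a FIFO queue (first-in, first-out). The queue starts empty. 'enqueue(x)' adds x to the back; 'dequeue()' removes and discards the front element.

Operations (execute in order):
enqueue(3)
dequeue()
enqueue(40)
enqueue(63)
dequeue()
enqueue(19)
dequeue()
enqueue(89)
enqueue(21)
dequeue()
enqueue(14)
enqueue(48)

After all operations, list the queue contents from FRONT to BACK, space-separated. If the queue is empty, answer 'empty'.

Answer: 89 21 14 48

Derivation:
enqueue(3): [3]
dequeue(): []
enqueue(40): [40]
enqueue(63): [40, 63]
dequeue(): [63]
enqueue(19): [63, 19]
dequeue(): [19]
enqueue(89): [19, 89]
enqueue(21): [19, 89, 21]
dequeue(): [89, 21]
enqueue(14): [89, 21, 14]
enqueue(48): [89, 21, 14, 48]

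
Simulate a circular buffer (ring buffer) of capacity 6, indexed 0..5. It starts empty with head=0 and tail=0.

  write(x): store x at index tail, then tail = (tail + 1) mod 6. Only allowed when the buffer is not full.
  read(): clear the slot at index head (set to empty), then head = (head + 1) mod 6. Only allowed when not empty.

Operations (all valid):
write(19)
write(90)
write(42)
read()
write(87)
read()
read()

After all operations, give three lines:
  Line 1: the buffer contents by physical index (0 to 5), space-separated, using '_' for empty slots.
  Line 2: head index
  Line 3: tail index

write(19): buf=[19 _ _ _ _ _], head=0, tail=1, size=1
write(90): buf=[19 90 _ _ _ _], head=0, tail=2, size=2
write(42): buf=[19 90 42 _ _ _], head=0, tail=3, size=3
read(): buf=[_ 90 42 _ _ _], head=1, tail=3, size=2
write(87): buf=[_ 90 42 87 _ _], head=1, tail=4, size=3
read(): buf=[_ _ 42 87 _ _], head=2, tail=4, size=2
read(): buf=[_ _ _ 87 _ _], head=3, tail=4, size=1

Answer: _ _ _ 87 _ _
3
4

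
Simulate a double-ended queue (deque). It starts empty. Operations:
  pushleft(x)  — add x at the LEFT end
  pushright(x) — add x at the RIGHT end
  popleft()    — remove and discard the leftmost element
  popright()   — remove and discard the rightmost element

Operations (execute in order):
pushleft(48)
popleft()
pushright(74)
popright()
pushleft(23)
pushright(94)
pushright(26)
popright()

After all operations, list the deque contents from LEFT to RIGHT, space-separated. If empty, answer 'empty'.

pushleft(48): [48]
popleft(): []
pushright(74): [74]
popright(): []
pushleft(23): [23]
pushright(94): [23, 94]
pushright(26): [23, 94, 26]
popright(): [23, 94]

Answer: 23 94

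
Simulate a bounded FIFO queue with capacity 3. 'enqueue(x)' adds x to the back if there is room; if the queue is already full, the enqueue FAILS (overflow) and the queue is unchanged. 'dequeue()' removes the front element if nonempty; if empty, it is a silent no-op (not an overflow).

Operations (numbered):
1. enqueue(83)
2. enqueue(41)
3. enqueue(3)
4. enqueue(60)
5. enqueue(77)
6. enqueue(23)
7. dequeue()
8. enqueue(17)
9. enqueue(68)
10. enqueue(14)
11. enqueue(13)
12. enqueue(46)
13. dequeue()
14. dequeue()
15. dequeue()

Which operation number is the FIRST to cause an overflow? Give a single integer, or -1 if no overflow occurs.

Answer: 4

Derivation:
1. enqueue(83): size=1
2. enqueue(41): size=2
3. enqueue(3): size=3
4. enqueue(60): size=3=cap → OVERFLOW (fail)
5. enqueue(77): size=3=cap → OVERFLOW (fail)
6. enqueue(23): size=3=cap → OVERFLOW (fail)
7. dequeue(): size=2
8. enqueue(17): size=3
9. enqueue(68): size=3=cap → OVERFLOW (fail)
10. enqueue(14): size=3=cap → OVERFLOW (fail)
11. enqueue(13): size=3=cap → OVERFLOW (fail)
12. enqueue(46): size=3=cap → OVERFLOW (fail)
13. dequeue(): size=2
14. dequeue(): size=1
15. dequeue(): size=0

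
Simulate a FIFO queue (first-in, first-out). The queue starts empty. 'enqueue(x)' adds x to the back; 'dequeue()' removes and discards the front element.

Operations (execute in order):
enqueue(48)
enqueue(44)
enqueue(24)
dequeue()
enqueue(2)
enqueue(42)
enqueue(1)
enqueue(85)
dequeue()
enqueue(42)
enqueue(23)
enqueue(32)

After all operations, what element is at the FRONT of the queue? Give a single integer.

Answer: 24

Derivation:
enqueue(48): queue = [48]
enqueue(44): queue = [48, 44]
enqueue(24): queue = [48, 44, 24]
dequeue(): queue = [44, 24]
enqueue(2): queue = [44, 24, 2]
enqueue(42): queue = [44, 24, 2, 42]
enqueue(1): queue = [44, 24, 2, 42, 1]
enqueue(85): queue = [44, 24, 2, 42, 1, 85]
dequeue(): queue = [24, 2, 42, 1, 85]
enqueue(42): queue = [24, 2, 42, 1, 85, 42]
enqueue(23): queue = [24, 2, 42, 1, 85, 42, 23]
enqueue(32): queue = [24, 2, 42, 1, 85, 42, 23, 32]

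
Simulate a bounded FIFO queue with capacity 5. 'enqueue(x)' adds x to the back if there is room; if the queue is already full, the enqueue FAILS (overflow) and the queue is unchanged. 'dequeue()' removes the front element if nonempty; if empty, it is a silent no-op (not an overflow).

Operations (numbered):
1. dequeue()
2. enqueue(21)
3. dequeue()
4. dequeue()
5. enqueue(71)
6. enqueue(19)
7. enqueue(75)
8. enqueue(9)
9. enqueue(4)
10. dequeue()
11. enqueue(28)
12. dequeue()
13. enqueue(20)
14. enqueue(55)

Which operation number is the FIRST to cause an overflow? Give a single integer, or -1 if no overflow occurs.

1. dequeue(): empty, no-op, size=0
2. enqueue(21): size=1
3. dequeue(): size=0
4. dequeue(): empty, no-op, size=0
5. enqueue(71): size=1
6. enqueue(19): size=2
7. enqueue(75): size=3
8. enqueue(9): size=4
9. enqueue(4): size=5
10. dequeue(): size=4
11. enqueue(28): size=5
12. dequeue(): size=4
13. enqueue(20): size=5
14. enqueue(55): size=5=cap → OVERFLOW (fail)

Answer: 14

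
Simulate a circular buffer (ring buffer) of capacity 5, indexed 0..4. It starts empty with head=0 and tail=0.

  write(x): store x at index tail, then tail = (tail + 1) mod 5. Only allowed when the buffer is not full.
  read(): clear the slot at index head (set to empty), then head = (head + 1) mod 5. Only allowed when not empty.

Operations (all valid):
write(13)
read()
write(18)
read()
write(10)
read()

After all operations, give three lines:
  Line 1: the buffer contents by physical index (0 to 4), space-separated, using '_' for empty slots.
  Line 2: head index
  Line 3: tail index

Answer: _ _ _ _ _
3
3

Derivation:
write(13): buf=[13 _ _ _ _], head=0, tail=1, size=1
read(): buf=[_ _ _ _ _], head=1, tail=1, size=0
write(18): buf=[_ 18 _ _ _], head=1, tail=2, size=1
read(): buf=[_ _ _ _ _], head=2, tail=2, size=0
write(10): buf=[_ _ 10 _ _], head=2, tail=3, size=1
read(): buf=[_ _ _ _ _], head=3, tail=3, size=0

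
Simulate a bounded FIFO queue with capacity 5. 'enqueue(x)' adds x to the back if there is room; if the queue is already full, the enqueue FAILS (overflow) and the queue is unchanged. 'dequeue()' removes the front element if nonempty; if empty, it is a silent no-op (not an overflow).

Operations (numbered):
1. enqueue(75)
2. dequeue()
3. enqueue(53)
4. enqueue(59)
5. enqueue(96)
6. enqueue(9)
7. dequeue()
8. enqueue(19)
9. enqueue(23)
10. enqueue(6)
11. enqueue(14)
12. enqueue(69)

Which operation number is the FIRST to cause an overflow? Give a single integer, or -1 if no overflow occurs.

Answer: 10

Derivation:
1. enqueue(75): size=1
2. dequeue(): size=0
3. enqueue(53): size=1
4. enqueue(59): size=2
5. enqueue(96): size=3
6. enqueue(9): size=4
7. dequeue(): size=3
8. enqueue(19): size=4
9. enqueue(23): size=5
10. enqueue(6): size=5=cap → OVERFLOW (fail)
11. enqueue(14): size=5=cap → OVERFLOW (fail)
12. enqueue(69): size=5=cap → OVERFLOW (fail)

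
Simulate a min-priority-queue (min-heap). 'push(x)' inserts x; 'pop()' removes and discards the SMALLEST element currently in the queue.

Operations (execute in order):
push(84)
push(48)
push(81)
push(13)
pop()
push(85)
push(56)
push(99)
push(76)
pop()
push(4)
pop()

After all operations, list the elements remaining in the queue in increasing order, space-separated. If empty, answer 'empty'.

Answer: 56 76 81 84 85 99

Derivation:
push(84): heap contents = [84]
push(48): heap contents = [48, 84]
push(81): heap contents = [48, 81, 84]
push(13): heap contents = [13, 48, 81, 84]
pop() → 13: heap contents = [48, 81, 84]
push(85): heap contents = [48, 81, 84, 85]
push(56): heap contents = [48, 56, 81, 84, 85]
push(99): heap contents = [48, 56, 81, 84, 85, 99]
push(76): heap contents = [48, 56, 76, 81, 84, 85, 99]
pop() → 48: heap contents = [56, 76, 81, 84, 85, 99]
push(4): heap contents = [4, 56, 76, 81, 84, 85, 99]
pop() → 4: heap contents = [56, 76, 81, 84, 85, 99]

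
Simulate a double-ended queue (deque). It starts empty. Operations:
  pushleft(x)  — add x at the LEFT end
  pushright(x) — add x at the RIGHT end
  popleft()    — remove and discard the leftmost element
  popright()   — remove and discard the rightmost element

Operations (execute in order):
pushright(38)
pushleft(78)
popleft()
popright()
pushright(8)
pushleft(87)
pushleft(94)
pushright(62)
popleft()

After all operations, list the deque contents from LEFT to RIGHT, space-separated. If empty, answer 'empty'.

Answer: 87 8 62

Derivation:
pushright(38): [38]
pushleft(78): [78, 38]
popleft(): [38]
popright(): []
pushright(8): [8]
pushleft(87): [87, 8]
pushleft(94): [94, 87, 8]
pushright(62): [94, 87, 8, 62]
popleft(): [87, 8, 62]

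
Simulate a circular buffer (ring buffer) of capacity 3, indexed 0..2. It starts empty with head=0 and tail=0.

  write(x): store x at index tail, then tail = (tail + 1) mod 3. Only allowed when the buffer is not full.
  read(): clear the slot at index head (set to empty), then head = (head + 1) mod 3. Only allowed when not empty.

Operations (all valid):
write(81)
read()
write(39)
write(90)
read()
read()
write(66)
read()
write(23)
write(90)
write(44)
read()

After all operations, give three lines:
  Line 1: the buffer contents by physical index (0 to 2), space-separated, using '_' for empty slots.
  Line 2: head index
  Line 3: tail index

write(81): buf=[81 _ _], head=0, tail=1, size=1
read(): buf=[_ _ _], head=1, tail=1, size=0
write(39): buf=[_ 39 _], head=1, tail=2, size=1
write(90): buf=[_ 39 90], head=1, tail=0, size=2
read(): buf=[_ _ 90], head=2, tail=0, size=1
read(): buf=[_ _ _], head=0, tail=0, size=0
write(66): buf=[66 _ _], head=0, tail=1, size=1
read(): buf=[_ _ _], head=1, tail=1, size=0
write(23): buf=[_ 23 _], head=1, tail=2, size=1
write(90): buf=[_ 23 90], head=1, tail=0, size=2
write(44): buf=[44 23 90], head=1, tail=1, size=3
read(): buf=[44 _ 90], head=2, tail=1, size=2

Answer: 44 _ 90
2
1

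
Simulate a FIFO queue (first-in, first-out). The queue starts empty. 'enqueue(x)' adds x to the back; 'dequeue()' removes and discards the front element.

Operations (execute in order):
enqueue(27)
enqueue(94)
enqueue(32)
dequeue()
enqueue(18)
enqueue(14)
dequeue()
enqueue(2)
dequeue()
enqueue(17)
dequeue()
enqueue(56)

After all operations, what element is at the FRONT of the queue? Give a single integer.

enqueue(27): queue = [27]
enqueue(94): queue = [27, 94]
enqueue(32): queue = [27, 94, 32]
dequeue(): queue = [94, 32]
enqueue(18): queue = [94, 32, 18]
enqueue(14): queue = [94, 32, 18, 14]
dequeue(): queue = [32, 18, 14]
enqueue(2): queue = [32, 18, 14, 2]
dequeue(): queue = [18, 14, 2]
enqueue(17): queue = [18, 14, 2, 17]
dequeue(): queue = [14, 2, 17]
enqueue(56): queue = [14, 2, 17, 56]

Answer: 14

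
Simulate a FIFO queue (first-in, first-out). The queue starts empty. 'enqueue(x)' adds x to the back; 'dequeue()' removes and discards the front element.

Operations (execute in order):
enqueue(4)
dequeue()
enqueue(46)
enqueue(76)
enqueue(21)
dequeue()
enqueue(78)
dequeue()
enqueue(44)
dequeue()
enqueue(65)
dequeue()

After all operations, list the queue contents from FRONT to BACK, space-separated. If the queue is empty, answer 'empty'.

enqueue(4): [4]
dequeue(): []
enqueue(46): [46]
enqueue(76): [46, 76]
enqueue(21): [46, 76, 21]
dequeue(): [76, 21]
enqueue(78): [76, 21, 78]
dequeue(): [21, 78]
enqueue(44): [21, 78, 44]
dequeue(): [78, 44]
enqueue(65): [78, 44, 65]
dequeue(): [44, 65]

Answer: 44 65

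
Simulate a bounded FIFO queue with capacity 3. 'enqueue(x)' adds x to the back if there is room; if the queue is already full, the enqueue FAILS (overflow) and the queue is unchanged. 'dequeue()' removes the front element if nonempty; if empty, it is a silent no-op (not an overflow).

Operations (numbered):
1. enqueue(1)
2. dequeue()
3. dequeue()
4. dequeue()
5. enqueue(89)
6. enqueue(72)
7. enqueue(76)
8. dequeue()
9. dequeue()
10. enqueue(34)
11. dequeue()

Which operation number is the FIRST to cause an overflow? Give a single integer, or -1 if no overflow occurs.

1. enqueue(1): size=1
2. dequeue(): size=0
3. dequeue(): empty, no-op, size=0
4. dequeue(): empty, no-op, size=0
5. enqueue(89): size=1
6. enqueue(72): size=2
7. enqueue(76): size=3
8. dequeue(): size=2
9. dequeue(): size=1
10. enqueue(34): size=2
11. dequeue(): size=1

Answer: -1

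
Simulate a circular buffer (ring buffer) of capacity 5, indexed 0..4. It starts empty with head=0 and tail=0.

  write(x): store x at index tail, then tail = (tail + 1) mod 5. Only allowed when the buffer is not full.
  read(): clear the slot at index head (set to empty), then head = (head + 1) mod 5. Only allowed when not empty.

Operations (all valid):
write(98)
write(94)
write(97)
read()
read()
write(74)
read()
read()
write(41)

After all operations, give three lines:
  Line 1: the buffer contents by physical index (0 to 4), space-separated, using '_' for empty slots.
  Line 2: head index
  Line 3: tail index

Answer: _ _ _ _ 41
4
0

Derivation:
write(98): buf=[98 _ _ _ _], head=0, tail=1, size=1
write(94): buf=[98 94 _ _ _], head=0, tail=2, size=2
write(97): buf=[98 94 97 _ _], head=0, tail=3, size=3
read(): buf=[_ 94 97 _ _], head=1, tail=3, size=2
read(): buf=[_ _ 97 _ _], head=2, tail=3, size=1
write(74): buf=[_ _ 97 74 _], head=2, tail=4, size=2
read(): buf=[_ _ _ 74 _], head=3, tail=4, size=1
read(): buf=[_ _ _ _ _], head=4, tail=4, size=0
write(41): buf=[_ _ _ _ 41], head=4, tail=0, size=1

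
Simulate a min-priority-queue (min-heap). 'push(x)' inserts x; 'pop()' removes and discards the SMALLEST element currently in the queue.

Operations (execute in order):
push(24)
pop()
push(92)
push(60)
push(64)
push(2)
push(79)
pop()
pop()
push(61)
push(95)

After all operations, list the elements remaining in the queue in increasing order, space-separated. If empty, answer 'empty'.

Answer: 61 64 79 92 95

Derivation:
push(24): heap contents = [24]
pop() → 24: heap contents = []
push(92): heap contents = [92]
push(60): heap contents = [60, 92]
push(64): heap contents = [60, 64, 92]
push(2): heap contents = [2, 60, 64, 92]
push(79): heap contents = [2, 60, 64, 79, 92]
pop() → 2: heap contents = [60, 64, 79, 92]
pop() → 60: heap contents = [64, 79, 92]
push(61): heap contents = [61, 64, 79, 92]
push(95): heap contents = [61, 64, 79, 92, 95]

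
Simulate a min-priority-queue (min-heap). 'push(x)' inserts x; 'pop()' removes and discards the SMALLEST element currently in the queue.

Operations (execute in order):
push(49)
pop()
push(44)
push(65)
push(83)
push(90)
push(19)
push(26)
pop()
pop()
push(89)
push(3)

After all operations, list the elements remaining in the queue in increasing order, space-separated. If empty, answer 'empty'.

Answer: 3 44 65 83 89 90

Derivation:
push(49): heap contents = [49]
pop() → 49: heap contents = []
push(44): heap contents = [44]
push(65): heap contents = [44, 65]
push(83): heap contents = [44, 65, 83]
push(90): heap contents = [44, 65, 83, 90]
push(19): heap contents = [19, 44, 65, 83, 90]
push(26): heap contents = [19, 26, 44, 65, 83, 90]
pop() → 19: heap contents = [26, 44, 65, 83, 90]
pop() → 26: heap contents = [44, 65, 83, 90]
push(89): heap contents = [44, 65, 83, 89, 90]
push(3): heap contents = [3, 44, 65, 83, 89, 90]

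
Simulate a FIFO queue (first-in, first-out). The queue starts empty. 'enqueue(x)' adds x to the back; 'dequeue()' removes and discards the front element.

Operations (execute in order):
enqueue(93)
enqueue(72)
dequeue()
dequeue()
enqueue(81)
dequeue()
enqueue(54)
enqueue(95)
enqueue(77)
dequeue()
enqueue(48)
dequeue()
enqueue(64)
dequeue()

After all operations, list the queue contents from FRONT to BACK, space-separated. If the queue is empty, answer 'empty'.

Answer: 48 64

Derivation:
enqueue(93): [93]
enqueue(72): [93, 72]
dequeue(): [72]
dequeue(): []
enqueue(81): [81]
dequeue(): []
enqueue(54): [54]
enqueue(95): [54, 95]
enqueue(77): [54, 95, 77]
dequeue(): [95, 77]
enqueue(48): [95, 77, 48]
dequeue(): [77, 48]
enqueue(64): [77, 48, 64]
dequeue(): [48, 64]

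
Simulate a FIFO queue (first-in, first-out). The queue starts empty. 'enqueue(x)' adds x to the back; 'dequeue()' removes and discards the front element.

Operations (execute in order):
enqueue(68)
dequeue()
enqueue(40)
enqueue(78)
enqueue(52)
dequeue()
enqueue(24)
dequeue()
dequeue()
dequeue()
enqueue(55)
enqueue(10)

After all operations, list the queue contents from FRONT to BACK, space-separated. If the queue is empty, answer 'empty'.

enqueue(68): [68]
dequeue(): []
enqueue(40): [40]
enqueue(78): [40, 78]
enqueue(52): [40, 78, 52]
dequeue(): [78, 52]
enqueue(24): [78, 52, 24]
dequeue(): [52, 24]
dequeue(): [24]
dequeue(): []
enqueue(55): [55]
enqueue(10): [55, 10]

Answer: 55 10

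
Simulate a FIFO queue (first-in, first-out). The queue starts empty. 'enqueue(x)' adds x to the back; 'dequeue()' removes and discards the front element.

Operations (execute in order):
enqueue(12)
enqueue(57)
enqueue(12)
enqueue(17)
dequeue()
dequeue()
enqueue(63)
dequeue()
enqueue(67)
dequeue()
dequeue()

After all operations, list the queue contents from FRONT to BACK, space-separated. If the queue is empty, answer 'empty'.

enqueue(12): [12]
enqueue(57): [12, 57]
enqueue(12): [12, 57, 12]
enqueue(17): [12, 57, 12, 17]
dequeue(): [57, 12, 17]
dequeue(): [12, 17]
enqueue(63): [12, 17, 63]
dequeue(): [17, 63]
enqueue(67): [17, 63, 67]
dequeue(): [63, 67]
dequeue(): [67]

Answer: 67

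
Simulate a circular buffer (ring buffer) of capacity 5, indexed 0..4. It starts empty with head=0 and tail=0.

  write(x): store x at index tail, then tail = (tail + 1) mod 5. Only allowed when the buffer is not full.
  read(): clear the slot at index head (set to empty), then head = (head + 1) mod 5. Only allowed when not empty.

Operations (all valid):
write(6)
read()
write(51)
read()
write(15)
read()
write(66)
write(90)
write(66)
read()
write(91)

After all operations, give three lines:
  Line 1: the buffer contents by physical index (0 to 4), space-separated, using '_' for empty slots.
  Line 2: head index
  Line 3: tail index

Answer: 66 91 _ _ 90
4
2

Derivation:
write(6): buf=[6 _ _ _ _], head=0, tail=1, size=1
read(): buf=[_ _ _ _ _], head=1, tail=1, size=0
write(51): buf=[_ 51 _ _ _], head=1, tail=2, size=1
read(): buf=[_ _ _ _ _], head=2, tail=2, size=0
write(15): buf=[_ _ 15 _ _], head=2, tail=3, size=1
read(): buf=[_ _ _ _ _], head=3, tail=3, size=0
write(66): buf=[_ _ _ 66 _], head=3, tail=4, size=1
write(90): buf=[_ _ _ 66 90], head=3, tail=0, size=2
write(66): buf=[66 _ _ 66 90], head=3, tail=1, size=3
read(): buf=[66 _ _ _ 90], head=4, tail=1, size=2
write(91): buf=[66 91 _ _ 90], head=4, tail=2, size=3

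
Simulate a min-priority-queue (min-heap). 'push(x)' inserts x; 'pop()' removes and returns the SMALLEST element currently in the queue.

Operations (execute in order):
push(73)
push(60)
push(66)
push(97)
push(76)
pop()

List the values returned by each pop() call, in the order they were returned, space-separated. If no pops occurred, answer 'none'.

push(73): heap contents = [73]
push(60): heap contents = [60, 73]
push(66): heap contents = [60, 66, 73]
push(97): heap contents = [60, 66, 73, 97]
push(76): heap contents = [60, 66, 73, 76, 97]
pop() → 60: heap contents = [66, 73, 76, 97]

Answer: 60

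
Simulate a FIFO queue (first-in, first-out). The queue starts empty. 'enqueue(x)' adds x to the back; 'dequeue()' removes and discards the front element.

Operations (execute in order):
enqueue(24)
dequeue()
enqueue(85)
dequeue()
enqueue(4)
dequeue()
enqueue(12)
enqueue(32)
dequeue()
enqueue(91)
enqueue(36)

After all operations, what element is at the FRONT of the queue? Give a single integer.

enqueue(24): queue = [24]
dequeue(): queue = []
enqueue(85): queue = [85]
dequeue(): queue = []
enqueue(4): queue = [4]
dequeue(): queue = []
enqueue(12): queue = [12]
enqueue(32): queue = [12, 32]
dequeue(): queue = [32]
enqueue(91): queue = [32, 91]
enqueue(36): queue = [32, 91, 36]

Answer: 32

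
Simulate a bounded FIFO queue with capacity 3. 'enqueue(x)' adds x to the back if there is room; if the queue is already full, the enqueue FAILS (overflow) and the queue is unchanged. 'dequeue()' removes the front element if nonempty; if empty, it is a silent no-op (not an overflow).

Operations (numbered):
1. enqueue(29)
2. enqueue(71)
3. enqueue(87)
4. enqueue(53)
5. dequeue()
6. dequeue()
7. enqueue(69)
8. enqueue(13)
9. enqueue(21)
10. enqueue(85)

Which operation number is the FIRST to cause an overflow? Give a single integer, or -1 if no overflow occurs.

Answer: 4

Derivation:
1. enqueue(29): size=1
2. enqueue(71): size=2
3. enqueue(87): size=3
4. enqueue(53): size=3=cap → OVERFLOW (fail)
5. dequeue(): size=2
6. dequeue(): size=1
7. enqueue(69): size=2
8. enqueue(13): size=3
9. enqueue(21): size=3=cap → OVERFLOW (fail)
10. enqueue(85): size=3=cap → OVERFLOW (fail)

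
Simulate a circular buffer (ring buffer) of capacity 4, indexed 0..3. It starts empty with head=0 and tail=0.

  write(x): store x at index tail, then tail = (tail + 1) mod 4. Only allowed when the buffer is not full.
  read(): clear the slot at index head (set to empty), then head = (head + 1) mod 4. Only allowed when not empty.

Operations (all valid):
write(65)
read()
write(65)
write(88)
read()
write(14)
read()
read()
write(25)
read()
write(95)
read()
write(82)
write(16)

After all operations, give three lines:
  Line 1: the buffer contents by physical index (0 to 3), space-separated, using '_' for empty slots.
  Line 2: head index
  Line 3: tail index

write(65): buf=[65 _ _ _], head=0, tail=1, size=1
read(): buf=[_ _ _ _], head=1, tail=1, size=0
write(65): buf=[_ 65 _ _], head=1, tail=2, size=1
write(88): buf=[_ 65 88 _], head=1, tail=3, size=2
read(): buf=[_ _ 88 _], head=2, tail=3, size=1
write(14): buf=[_ _ 88 14], head=2, tail=0, size=2
read(): buf=[_ _ _ 14], head=3, tail=0, size=1
read(): buf=[_ _ _ _], head=0, tail=0, size=0
write(25): buf=[25 _ _ _], head=0, tail=1, size=1
read(): buf=[_ _ _ _], head=1, tail=1, size=0
write(95): buf=[_ 95 _ _], head=1, tail=2, size=1
read(): buf=[_ _ _ _], head=2, tail=2, size=0
write(82): buf=[_ _ 82 _], head=2, tail=3, size=1
write(16): buf=[_ _ 82 16], head=2, tail=0, size=2

Answer: _ _ 82 16
2
0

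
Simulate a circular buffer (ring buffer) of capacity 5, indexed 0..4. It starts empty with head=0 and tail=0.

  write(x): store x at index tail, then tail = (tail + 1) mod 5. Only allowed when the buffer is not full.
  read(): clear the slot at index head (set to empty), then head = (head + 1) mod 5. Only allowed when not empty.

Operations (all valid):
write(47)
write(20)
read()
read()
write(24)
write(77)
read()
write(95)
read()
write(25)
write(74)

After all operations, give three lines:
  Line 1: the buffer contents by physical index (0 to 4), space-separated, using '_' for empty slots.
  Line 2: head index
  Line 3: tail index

write(47): buf=[47 _ _ _ _], head=0, tail=1, size=1
write(20): buf=[47 20 _ _ _], head=0, tail=2, size=2
read(): buf=[_ 20 _ _ _], head=1, tail=2, size=1
read(): buf=[_ _ _ _ _], head=2, tail=2, size=0
write(24): buf=[_ _ 24 _ _], head=2, tail=3, size=1
write(77): buf=[_ _ 24 77 _], head=2, tail=4, size=2
read(): buf=[_ _ _ 77 _], head=3, tail=4, size=1
write(95): buf=[_ _ _ 77 95], head=3, tail=0, size=2
read(): buf=[_ _ _ _ 95], head=4, tail=0, size=1
write(25): buf=[25 _ _ _ 95], head=4, tail=1, size=2
write(74): buf=[25 74 _ _ 95], head=4, tail=2, size=3

Answer: 25 74 _ _ 95
4
2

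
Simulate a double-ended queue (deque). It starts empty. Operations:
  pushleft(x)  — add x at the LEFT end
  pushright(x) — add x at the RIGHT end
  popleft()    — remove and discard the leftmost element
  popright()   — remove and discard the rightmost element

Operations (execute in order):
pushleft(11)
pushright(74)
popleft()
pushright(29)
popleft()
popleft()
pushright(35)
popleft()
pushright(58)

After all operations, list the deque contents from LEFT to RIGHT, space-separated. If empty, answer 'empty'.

pushleft(11): [11]
pushright(74): [11, 74]
popleft(): [74]
pushright(29): [74, 29]
popleft(): [29]
popleft(): []
pushright(35): [35]
popleft(): []
pushright(58): [58]

Answer: 58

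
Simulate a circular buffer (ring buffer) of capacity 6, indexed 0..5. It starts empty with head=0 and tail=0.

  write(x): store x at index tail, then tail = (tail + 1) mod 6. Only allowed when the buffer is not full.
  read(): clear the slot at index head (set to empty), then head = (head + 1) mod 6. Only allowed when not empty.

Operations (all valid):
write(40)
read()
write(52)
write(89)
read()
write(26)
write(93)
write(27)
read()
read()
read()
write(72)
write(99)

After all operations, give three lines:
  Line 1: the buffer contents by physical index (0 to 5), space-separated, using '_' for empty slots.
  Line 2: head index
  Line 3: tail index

write(40): buf=[40 _ _ _ _ _], head=0, tail=1, size=1
read(): buf=[_ _ _ _ _ _], head=1, tail=1, size=0
write(52): buf=[_ 52 _ _ _ _], head=1, tail=2, size=1
write(89): buf=[_ 52 89 _ _ _], head=1, tail=3, size=2
read(): buf=[_ _ 89 _ _ _], head=2, tail=3, size=1
write(26): buf=[_ _ 89 26 _ _], head=2, tail=4, size=2
write(93): buf=[_ _ 89 26 93 _], head=2, tail=5, size=3
write(27): buf=[_ _ 89 26 93 27], head=2, tail=0, size=4
read(): buf=[_ _ _ 26 93 27], head=3, tail=0, size=3
read(): buf=[_ _ _ _ 93 27], head=4, tail=0, size=2
read(): buf=[_ _ _ _ _ 27], head=5, tail=0, size=1
write(72): buf=[72 _ _ _ _ 27], head=5, tail=1, size=2
write(99): buf=[72 99 _ _ _ 27], head=5, tail=2, size=3

Answer: 72 99 _ _ _ 27
5
2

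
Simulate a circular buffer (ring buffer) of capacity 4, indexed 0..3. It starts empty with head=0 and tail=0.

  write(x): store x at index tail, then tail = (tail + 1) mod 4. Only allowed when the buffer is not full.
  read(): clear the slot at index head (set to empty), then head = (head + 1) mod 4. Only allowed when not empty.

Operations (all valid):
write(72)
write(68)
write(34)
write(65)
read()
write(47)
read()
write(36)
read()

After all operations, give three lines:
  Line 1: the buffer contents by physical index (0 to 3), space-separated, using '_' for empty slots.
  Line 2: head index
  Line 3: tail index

write(72): buf=[72 _ _ _], head=0, tail=1, size=1
write(68): buf=[72 68 _ _], head=0, tail=2, size=2
write(34): buf=[72 68 34 _], head=0, tail=3, size=3
write(65): buf=[72 68 34 65], head=0, tail=0, size=4
read(): buf=[_ 68 34 65], head=1, tail=0, size=3
write(47): buf=[47 68 34 65], head=1, tail=1, size=4
read(): buf=[47 _ 34 65], head=2, tail=1, size=3
write(36): buf=[47 36 34 65], head=2, tail=2, size=4
read(): buf=[47 36 _ 65], head=3, tail=2, size=3

Answer: 47 36 _ 65
3
2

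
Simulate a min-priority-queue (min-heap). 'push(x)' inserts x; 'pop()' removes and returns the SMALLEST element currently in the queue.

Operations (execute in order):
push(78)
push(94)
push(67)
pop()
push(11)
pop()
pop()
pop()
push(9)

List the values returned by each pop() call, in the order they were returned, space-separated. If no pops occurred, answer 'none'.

Answer: 67 11 78 94

Derivation:
push(78): heap contents = [78]
push(94): heap contents = [78, 94]
push(67): heap contents = [67, 78, 94]
pop() → 67: heap contents = [78, 94]
push(11): heap contents = [11, 78, 94]
pop() → 11: heap contents = [78, 94]
pop() → 78: heap contents = [94]
pop() → 94: heap contents = []
push(9): heap contents = [9]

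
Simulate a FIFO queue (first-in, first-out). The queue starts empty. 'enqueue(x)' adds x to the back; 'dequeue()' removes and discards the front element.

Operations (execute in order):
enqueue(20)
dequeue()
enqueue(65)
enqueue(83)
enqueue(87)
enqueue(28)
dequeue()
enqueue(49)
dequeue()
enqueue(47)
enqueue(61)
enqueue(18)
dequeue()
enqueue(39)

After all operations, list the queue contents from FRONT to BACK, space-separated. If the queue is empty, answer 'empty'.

enqueue(20): [20]
dequeue(): []
enqueue(65): [65]
enqueue(83): [65, 83]
enqueue(87): [65, 83, 87]
enqueue(28): [65, 83, 87, 28]
dequeue(): [83, 87, 28]
enqueue(49): [83, 87, 28, 49]
dequeue(): [87, 28, 49]
enqueue(47): [87, 28, 49, 47]
enqueue(61): [87, 28, 49, 47, 61]
enqueue(18): [87, 28, 49, 47, 61, 18]
dequeue(): [28, 49, 47, 61, 18]
enqueue(39): [28, 49, 47, 61, 18, 39]

Answer: 28 49 47 61 18 39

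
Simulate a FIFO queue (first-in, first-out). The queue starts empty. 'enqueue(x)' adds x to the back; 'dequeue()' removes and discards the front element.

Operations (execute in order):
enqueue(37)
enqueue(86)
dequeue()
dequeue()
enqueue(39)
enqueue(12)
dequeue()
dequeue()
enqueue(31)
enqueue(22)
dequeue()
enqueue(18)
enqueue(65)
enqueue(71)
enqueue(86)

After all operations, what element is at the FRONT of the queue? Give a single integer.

enqueue(37): queue = [37]
enqueue(86): queue = [37, 86]
dequeue(): queue = [86]
dequeue(): queue = []
enqueue(39): queue = [39]
enqueue(12): queue = [39, 12]
dequeue(): queue = [12]
dequeue(): queue = []
enqueue(31): queue = [31]
enqueue(22): queue = [31, 22]
dequeue(): queue = [22]
enqueue(18): queue = [22, 18]
enqueue(65): queue = [22, 18, 65]
enqueue(71): queue = [22, 18, 65, 71]
enqueue(86): queue = [22, 18, 65, 71, 86]

Answer: 22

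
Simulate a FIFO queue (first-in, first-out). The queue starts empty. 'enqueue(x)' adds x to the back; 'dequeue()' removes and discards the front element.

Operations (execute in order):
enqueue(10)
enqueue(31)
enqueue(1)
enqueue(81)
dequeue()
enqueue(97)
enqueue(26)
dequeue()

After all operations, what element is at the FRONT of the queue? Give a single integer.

enqueue(10): queue = [10]
enqueue(31): queue = [10, 31]
enqueue(1): queue = [10, 31, 1]
enqueue(81): queue = [10, 31, 1, 81]
dequeue(): queue = [31, 1, 81]
enqueue(97): queue = [31, 1, 81, 97]
enqueue(26): queue = [31, 1, 81, 97, 26]
dequeue(): queue = [1, 81, 97, 26]

Answer: 1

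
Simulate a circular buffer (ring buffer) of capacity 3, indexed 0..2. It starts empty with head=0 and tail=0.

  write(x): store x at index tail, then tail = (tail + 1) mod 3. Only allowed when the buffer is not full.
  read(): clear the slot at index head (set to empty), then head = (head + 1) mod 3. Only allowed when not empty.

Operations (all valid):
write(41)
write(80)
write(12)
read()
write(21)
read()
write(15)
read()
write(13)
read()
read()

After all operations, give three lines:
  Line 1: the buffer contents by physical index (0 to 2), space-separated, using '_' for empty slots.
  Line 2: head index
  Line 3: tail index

write(41): buf=[41 _ _], head=0, tail=1, size=1
write(80): buf=[41 80 _], head=0, tail=2, size=2
write(12): buf=[41 80 12], head=0, tail=0, size=3
read(): buf=[_ 80 12], head=1, tail=0, size=2
write(21): buf=[21 80 12], head=1, tail=1, size=3
read(): buf=[21 _ 12], head=2, tail=1, size=2
write(15): buf=[21 15 12], head=2, tail=2, size=3
read(): buf=[21 15 _], head=0, tail=2, size=2
write(13): buf=[21 15 13], head=0, tail=0, size=3
read(): buf=[_ 15 13], head=1, tail=0, size=2
read(): buf=[_ _ 13], head=2, tail=0, size=1

Answer: _ _ 13
2
0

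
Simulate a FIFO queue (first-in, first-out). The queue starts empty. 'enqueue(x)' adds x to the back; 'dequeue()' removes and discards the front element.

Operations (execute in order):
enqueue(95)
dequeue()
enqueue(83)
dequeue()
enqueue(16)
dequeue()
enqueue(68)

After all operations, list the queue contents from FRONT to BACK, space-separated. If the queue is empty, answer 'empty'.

enqueue(95): [95]
dequeue(): []
enqueue(83): [83]
dequeue(): []
enqueue(16): [16]
dequeue(): []
enqueue(68): [68]

Answer: 68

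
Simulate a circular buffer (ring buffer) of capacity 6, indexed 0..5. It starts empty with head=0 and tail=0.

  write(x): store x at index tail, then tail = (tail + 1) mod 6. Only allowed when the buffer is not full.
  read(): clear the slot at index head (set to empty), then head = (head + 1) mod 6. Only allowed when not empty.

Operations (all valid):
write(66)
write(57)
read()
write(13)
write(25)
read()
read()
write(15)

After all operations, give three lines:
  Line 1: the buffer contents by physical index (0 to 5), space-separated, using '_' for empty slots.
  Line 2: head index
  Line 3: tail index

Answer: _ _ _ 25 15 _
3
5

Derivation:
write(66): buf=[66 _ _ _ _ _], head=0, tail=1, size=1
write(57): buf=[66 57 _ _ _ _], head=0, tail=2, size=2
read(): buf=[_ 57 _ _ _ _], head=1, tail=2, size=1
write(13): buf=[_ 57 13 _ _ _], head=1, tail=3, size=2
write(25): buf=[_ 57 13 25 _ _], head=1, tail=4, size=3
read(): buf=[_ _ 13 25 _ _], head=2, tail=4, size=2
read(): buf=[_ _ _ 25 _ _], head=3, tail=4, size=1
write(15): buf=[_ _ _ 25 15 _], head=3, tail=5, size=2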